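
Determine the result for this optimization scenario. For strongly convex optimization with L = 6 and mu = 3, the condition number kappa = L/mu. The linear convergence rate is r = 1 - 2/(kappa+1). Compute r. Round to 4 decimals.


Step 1: Compute the condition number.
kappa = L/mu = 6/3 = 2.0
Step 2: Compute the convergence rate.
r = 1 - 2/(kappa + 1) = 1 - 2*mu/(L + mu) = (L - mu)/(L + mu) = 3/9 = 0.3333


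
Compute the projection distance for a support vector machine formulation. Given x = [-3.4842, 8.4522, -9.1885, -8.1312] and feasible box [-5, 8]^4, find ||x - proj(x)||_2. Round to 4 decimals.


Project each component onto [-5, 8].
clip(-3.4842) = -3.4842, clip(8.4522) = 8.0, clip(-9.1885) = -5.0, clip(-8.1312) = -5.0
Projection = [-3.4842, 8.0, -5.0, -5.0]
Squared diffs: [0.0, 0.2045, 17.5435, 9.8044]
Distance = sqrt(27.5524) = 5.249


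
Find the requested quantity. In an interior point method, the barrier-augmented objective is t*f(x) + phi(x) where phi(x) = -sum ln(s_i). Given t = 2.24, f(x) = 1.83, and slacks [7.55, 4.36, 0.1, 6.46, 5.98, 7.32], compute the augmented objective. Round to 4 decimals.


Step 1: Compute log-barrier.
ln values: [2.0215, 1.4725, -2.3026, 1.8656, 1.7884, 1.9906]
phi = -(2.0215 + 1.4725 - 2.3026 + 1.8656 + 1.7884 + 1.9906) = -6.8361
Step 2: Compute augmented objective.
t*f(x) = 2.24*1.83 = 4.0992
Total = 4.0992 - 6.8361 = -2.7369


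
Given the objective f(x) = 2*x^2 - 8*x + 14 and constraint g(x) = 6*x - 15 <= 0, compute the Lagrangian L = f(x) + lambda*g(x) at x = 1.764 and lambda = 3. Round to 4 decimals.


Step 1: Evaluate f(x).
f(1.764) = 2*1.764^2 - 8*1.764 + 14 = 6.1114
Step 2: Evaluate g(x).
g(1.764) = 6*1.764 - 15 = -4.416
Step 3: Compute Lagrangian.
L = 6.1114 + 3*-4.416 = -7.1366


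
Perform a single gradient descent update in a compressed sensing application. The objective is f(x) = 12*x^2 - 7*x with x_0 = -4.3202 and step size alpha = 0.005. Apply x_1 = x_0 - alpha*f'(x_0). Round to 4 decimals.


We compute the gradient at x_0 and apply the update.
f'(x) = 24*x - 7
f'(-4.3202) = 24*-4.3202 - 7 = -110.6848
x_1 = -4.3202 - 0.005*-110.6848 = -3.7668


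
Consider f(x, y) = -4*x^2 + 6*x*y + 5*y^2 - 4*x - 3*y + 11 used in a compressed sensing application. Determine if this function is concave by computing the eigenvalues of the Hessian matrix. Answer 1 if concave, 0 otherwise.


The Hessian of f(x,y) = -4*x^2 + 6*x*y + 5*y^2 - 4*x - 3*y + 11 is:
H = [[-8, 6], [6, 10]]
Trace = -8 + 10 = 2
Determinant = -8*10 - (6)^2 = -116
Discriminant = (2)^2 - 4*-116 = 468.0
Eigenvalues: lambda_1 = -9.8167, lambda_2 = 11.8167
The function is not concave.

0


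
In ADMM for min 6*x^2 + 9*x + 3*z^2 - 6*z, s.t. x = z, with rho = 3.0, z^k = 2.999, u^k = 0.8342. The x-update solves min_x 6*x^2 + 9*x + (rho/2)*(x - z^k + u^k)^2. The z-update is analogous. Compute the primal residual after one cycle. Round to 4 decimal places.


ADMM iteration with rho = 3.0, z^k = 2.999, u^k = 0.8342
Step 1: x-update.
Minimize 6*x^2 + 9*x + (3.0/2)*(x - 2.999 + 0.8342)^2
FOC: (2*6 + 3.0)*x = -9 + 3.0*(2.999 - 0.8342)
x^{k+1} = -0.167
Step 2: z-update.
Minimize 3*z^2 - 6*z + (3.0/2)*(-0.167 - z + 0.8342)^2
FOC: (2*3 + 3.0)*z = 6 + 3.0*(-0.167 + 0.8342)
z^{k+1} = 0.8891
Step 3: u-update.
u^{k+1} = 0.8342 - 0.167 - 0.8891 = -0.2219
Step 4: Primal residual = |-0.167 - 0.8891| = 1.0561


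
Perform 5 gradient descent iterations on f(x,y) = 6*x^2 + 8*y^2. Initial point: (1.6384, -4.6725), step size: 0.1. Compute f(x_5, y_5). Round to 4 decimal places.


Gradient descent on f(x,y) = 6*x^2 + 8*y^2.
Starting point: (1.6384, -4.6725), alpha = 0.1
Step 1: grad_x = 2*6*1.6384 = 19.6608, grad_y = 2*8*-4.6725 = -74.76
  x_1 = 1.6384 - 0.1*19.6608 = -0.3277
  y_1 = -4.6725 - 0.1*-74.76 = 2.8035
Step 2: grad_x = 2*6*-0.3277 = -3.9322, grad_y = 2*8*2.8035 = 44.856
  x_2 = -0.3277 - 0.1*-3.9322 = 0.0655
  y_2 = 2.8035 - 0.1*44.856 = -1.6821
Step 3: grad_x = 2*6*0.0655 = 0.7864, grad_y = 2*8*-1.6821 = -26.9136
  x_3 = 0.0655 - 0.1*0.7864 = -0.0131
  y_3 = -1.6821 - 0.1*-26.9136 = 1.0093
Step 4: grad_x = 2*6*-0.0131 = -0.1573, grad_y = 2*8*1.0093 = 16.1482
  x_4 = -0.0131 - 0.1*-0.1573 = 0.0026
  y_4 = 1.0093 - 0.1*16.1482 = -0.6056
Step 5: grad_x = 2*6*0.0026 = 0.0315, grad_y = 2*8*-0.6056 = -9.6889
  x_5 = 0.0026 - 0.1*0.0315 = -0.0005
  y_5 = -0.6056 - 0.1*-9.6889 = 0.3633
f(-0.0005, 0.3633) = 6*(-0.0005)^2 + 8*0.3633^2 = 1.0561


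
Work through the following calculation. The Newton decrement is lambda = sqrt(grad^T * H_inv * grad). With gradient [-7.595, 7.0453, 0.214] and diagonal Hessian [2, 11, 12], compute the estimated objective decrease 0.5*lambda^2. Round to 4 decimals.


Step 1: H is diagonal, so H^(-1) * g = [-3.7975, 0.6405, 0.0178].
Step 2: g^T H^(-1) g = sum_i g_i^2 / H_ii
  = (-7.595)^2/2 + (7.0453)^2/11 + (0.214)^2/12
  = 28.842 + 4.5124 + 0.0038 = 33.3582
Step 3: Objective decrease = 0.5 * g^T H^(-1) g = 16.6791


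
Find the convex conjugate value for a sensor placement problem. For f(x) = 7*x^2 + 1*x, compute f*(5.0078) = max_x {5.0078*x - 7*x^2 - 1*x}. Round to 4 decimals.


f*(y) = sup_x {y*x - a*x^2 - b*x} = sup_x {(y-b)*x - a*x^2}
FOC: (y - b) - 2a*x = 0 => x* = (y - b)/(2a)
x* = (5.0078 - 1)/(2*7) = 0.2863
f*(5.0078) = (y-b)^2/(4a) = (5.0078 - 1)^2/(4*7)
= 16.0625/28 = 0.5737


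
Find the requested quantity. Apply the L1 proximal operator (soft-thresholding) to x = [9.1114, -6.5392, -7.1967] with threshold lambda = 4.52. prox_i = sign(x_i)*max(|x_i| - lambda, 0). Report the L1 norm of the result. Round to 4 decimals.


Soft-thresholding with lambda = 4.52:
prox(9.1114) = sign(9.1114)*max(|9.1114| - 4.52, 0) = 4.5914
prox(-6.5392) = sign(-6.5392)*max(|-6.5392| - 4.52, 0) = -2.0192
prox(-7.1967) = sign(-7.1967)*max(|-7.1967| - 4.52, 0) = -2.6767
prox(x) = [4.5914, -2.0192, -2.6767]
||prox(x)||_1 = 4.5914 + 2.0192 + 2.6767 = 9.2873


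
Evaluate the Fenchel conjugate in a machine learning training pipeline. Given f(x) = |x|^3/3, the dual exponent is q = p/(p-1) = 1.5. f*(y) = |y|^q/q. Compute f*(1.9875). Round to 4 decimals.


The conjugate exponent q satisfies 1/p + 1/q = 1.
p = 3, so q = 3/(3 - 1) = 1.5
|y|^q = 1.9875^1.5 = 2.802
f*(1.9875) = 2.802 / 1.5 = 1.868


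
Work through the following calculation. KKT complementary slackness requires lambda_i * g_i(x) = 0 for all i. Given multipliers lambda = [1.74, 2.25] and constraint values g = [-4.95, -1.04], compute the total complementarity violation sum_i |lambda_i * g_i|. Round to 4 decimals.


KKT complementary slackness check:
lambda_1 * g_1 = 1.74 * -4.95 = -8.613
lambda_2 * g_2 = 2.25 * -1.04 = -2.34
Total violation = 8.613 + 2.34 = 10.953


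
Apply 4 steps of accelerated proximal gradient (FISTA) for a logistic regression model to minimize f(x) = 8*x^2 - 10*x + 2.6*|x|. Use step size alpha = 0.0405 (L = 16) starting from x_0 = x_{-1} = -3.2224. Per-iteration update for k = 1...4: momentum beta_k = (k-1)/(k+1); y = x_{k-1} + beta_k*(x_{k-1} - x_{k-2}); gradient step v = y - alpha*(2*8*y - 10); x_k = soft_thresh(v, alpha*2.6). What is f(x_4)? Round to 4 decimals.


FISTA on f(x) = 8*x^2 - 10*x + 2.6*|x|
L = 16, alpha = 0.0405
Iteration 1: beta = 0.0, y = -3.2224 + 0.0*(-3.2224 + 3.2224) = -3.2224
  grad(y) = -61.5584, v = y - alpha*grad = -0.7293
  prox(v) = soft_thresh(-0.7293, 0.1053) = -0.624
Iteration 2: beta = 0.3333, y = -0.624 + 0.3333*(-0.624 + 3.2224) = 0.2422
  grad(y) = -6.1255, v = y - alpha*grad = 0.4902
  prox(v) = soft_thresh(0.4902, 0.1053) = 0.3849
Iteration 3: beta = 0.5, y = 0.3849 + 0.5*(0.3849 + 0.624) = 0.8894
  grad(y) = 4.2304, v = y - alpha*grad = 0.7181
  prox(v) = soft_thresh(0.7181, 0.1053) = 0.6128
Iteration 4: beta = 0.6, y = 0.6128 + 0.6*(0.6128 - 0.3849) = 0.7495
  grad(y) = 1.9915, v = y - alpha*grad = 0.6688
  prox(v) = soft_thresh(0.6688, 0.1053) = 0.5635
f(x_4) = 8*0.5635^2 - 10*0.5635 + 2.6*|0.5635| = -1.6296


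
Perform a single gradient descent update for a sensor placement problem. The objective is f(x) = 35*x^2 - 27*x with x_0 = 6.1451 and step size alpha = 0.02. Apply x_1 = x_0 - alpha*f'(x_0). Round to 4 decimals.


We compute the gradient at x_0 and apply the update.
f'(x) = 70*x - 27
f'(6.1451) = 70*6.1451 - 27 = 403.157
x_1 = 6.1451 - 0.02*403.157 = -1.918


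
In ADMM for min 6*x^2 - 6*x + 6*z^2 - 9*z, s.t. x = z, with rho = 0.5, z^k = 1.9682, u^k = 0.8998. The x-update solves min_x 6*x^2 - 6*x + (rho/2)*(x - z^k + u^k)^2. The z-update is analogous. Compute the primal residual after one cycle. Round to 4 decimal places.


ADMM iteration with rho = 0.5, z^k = 1.9682, u^k = 0.8998
Step 1: x-update.
Minimize 6*x^2 - 6*x + (0.5/2)*(x - 1.9682 + 0.8998)^2
FOC: (2*6 + 0.5)*x = 6 + 0.5*(1.9682 - 0.8998)
x^{k+1} = 0.5227
Step 2: z-update.
Minimize 6*z^2 - 9*z + (0.5/2)*(0.5227 - z + 0.8998)^2
FOC: (2*6 + 0.5)*z = 9 + 0.5*(0.5227 + 0.8998)
z^{k+1} = 0.7769
Step 3: u-update.
u^{k+1} = 0.8998 + 0.5227 - 0.7769 = 0.6456
Step 4: Primal residual = |0.5227 - 0.7769| = 0.2542


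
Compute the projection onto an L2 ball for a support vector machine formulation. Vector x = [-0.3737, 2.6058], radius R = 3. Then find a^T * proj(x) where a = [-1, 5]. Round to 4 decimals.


Step 1: Compute ||x|| (intermediates to 6 decimals).
||x|| = sqrt((-0.3737)^2 + 2.6058^2) = 2.63246
Step 2: Project.
Since ||x|| <= R, proj = x (no scaling needed).
proj(x) = [-0.3737, 2.6058]
Step 3: Dot product.
a^T * proj(x) = -1*(-0.3737) + 5*2.6058 = 13.4027


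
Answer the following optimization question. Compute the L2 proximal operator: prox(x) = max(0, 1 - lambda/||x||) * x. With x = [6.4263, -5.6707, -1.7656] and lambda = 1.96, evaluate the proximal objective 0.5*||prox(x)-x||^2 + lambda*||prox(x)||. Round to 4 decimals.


Step 1: Compute ||x||.
||x|| = 8.7505
Step 2: Compute scaling factor.
scale = max(0, 1 - 1.96/8.7505) = 0.776
Step 3: prox(x) = [4.9869, -4.4005, -1.3701]
||prox(x)|| = 6.7905
Step 4: Proximal objective.
0.5*||prox-x||^2 = 1.9208
lambda*||prox|| = 13.3094
Total = 15.2302


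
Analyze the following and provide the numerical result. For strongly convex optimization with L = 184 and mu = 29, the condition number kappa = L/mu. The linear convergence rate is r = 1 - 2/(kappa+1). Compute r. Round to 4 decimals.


Step 1: Compute the condition number.
kappa = L/mu = 184/29 = 6.3448
Step 2: Compute the convergence rate.
r = 1 - 2/(kappa + 1) = 1 - 2*mu/(L + mu) = (L - mu)/(L + mu) = 155/213 = 0.7277


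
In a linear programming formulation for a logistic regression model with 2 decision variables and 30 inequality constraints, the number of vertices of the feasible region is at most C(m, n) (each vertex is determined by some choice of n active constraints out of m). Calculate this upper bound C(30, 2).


Each vertex corresponds to some choice of n active constraints out of m, so the number of vertices is at most C(m, n) = m! / (n!(m-n)!).
m = 30, n = 2
Numerator: 30 * 29
Denominator: 2! = 2
C(30, 2) = 435


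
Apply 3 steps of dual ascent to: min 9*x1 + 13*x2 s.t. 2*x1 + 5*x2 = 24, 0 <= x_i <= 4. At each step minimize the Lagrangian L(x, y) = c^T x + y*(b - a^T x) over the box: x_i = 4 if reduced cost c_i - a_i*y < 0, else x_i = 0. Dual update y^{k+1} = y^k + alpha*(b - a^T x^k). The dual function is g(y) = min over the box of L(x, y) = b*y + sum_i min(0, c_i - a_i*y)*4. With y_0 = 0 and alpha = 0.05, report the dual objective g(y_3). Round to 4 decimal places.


Dual ascent for LP: min 9*x1 + 13*x2, 2*x1 + 5*x2 = 24, 0 <= x_i <= 4
Step 1: y^k = 0.0, reduced costs: (9.0, 13.0)
  x^k = (0.0, 0.0), subgradient = b - a^T x = 24.0
  y^{k+1} = 0.0 + 0.05*24.0 = 1.2
Step 2: y^k = 1.2, reduced costs: (6.6, 7.0)
  x^k = (0.0, 0.0), subgradient = b - a^T x = 24.0
  y^{k+1} = 1.2 + 0.05*24.0 = 2.4
Step 3: y^k = 2.4, reduced costs: (4.2, 1.0)
  x^k = (0.0, 0.0), subgradient = b - a^T x = 24.0
  y^{k+1} = 2.4 + 0.05*24.0 = 3.6
Dual objective at y_3 = 3.6: reduced costs (1.8, -5.0), box minimizer x = (0.0, 4.0)
g(y_3) = b*y + (c1 - a1*y)*x1 + (c2 - a2*y)*x2 = 24*3.6 + 1.8*0.0 + (-5.0)*4.0 = 86.4 + 0.0 - 20.0 = 66.4


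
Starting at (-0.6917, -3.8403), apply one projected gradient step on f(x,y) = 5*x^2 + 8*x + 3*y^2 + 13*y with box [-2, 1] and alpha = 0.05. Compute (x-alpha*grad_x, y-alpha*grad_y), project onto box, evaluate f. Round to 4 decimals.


Step 1: Compute gradient at (-0.6917, -3.8403).
grad_x = 2*5*-0.6917 + 8 = 1.083
grad_y = 2*3*-3.8403 + 13 = -10.0418
Step 2: Gradient step.
x_raw = -0.6917 - 0.05*1.083 = -0.7459
y_raw = -3.8403 - 0.05*-10.0418 = -3.3382
Step 3: Project onto [-2, 1].
x_proj = clip(-0.7459) = -0.7459
y_proj = clip(-3.3382) = -2.0
Step 4: Evaluate f.
f(-0.7459, -2.0) = -17.1853


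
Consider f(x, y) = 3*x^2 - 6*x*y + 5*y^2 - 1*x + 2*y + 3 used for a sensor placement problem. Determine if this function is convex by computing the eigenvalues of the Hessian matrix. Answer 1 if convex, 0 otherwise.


The Hessian of f(x,y) = 3*x^2 - 6*x*y + 5*y^2 - 1*x + 2*y + 3 is:
H = [[6, -6], [-6, 10]]
Trace = 6 + 10 = 16
Determinant = 6*10 - (-6)^2 = 24
Discriminant = (16)^2 - 4*24 = 160.0
Eigenvalues: lambda_1 = 1.6754, lambda_2 = 14.3246
The function is convex.

1


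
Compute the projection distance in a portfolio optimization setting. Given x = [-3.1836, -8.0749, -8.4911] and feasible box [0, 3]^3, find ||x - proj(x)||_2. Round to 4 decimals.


Project each component onto [0, 3].
clip(-3.1836) = 0.0, clip(-8.0749) = 0.0, clip(-8.4911) = 0.0
Projection = [0.0, 0.0, 0.0]
Squared diffs: [10.1353, 65.204, 72.0988]
Distance = sqrt(147.4381) = 12.1424


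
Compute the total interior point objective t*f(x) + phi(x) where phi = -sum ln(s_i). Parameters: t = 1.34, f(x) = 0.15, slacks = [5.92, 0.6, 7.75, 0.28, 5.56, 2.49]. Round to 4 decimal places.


Step 1: Compute log-barrier.
ln values: [1.7783, -0.5108, 2.0477, -1.273, 1.7156, 0.9123]
phi = -(1.7783 - 0.5108 + 2.0477 - 1.273 + 1.7156 + 0.9123) = -4.6701
Step 2: Compute augmented objective.
t*f(x) = 1.34*0.15 = 0.201
Total = 0.201 - 4.6701 = -4.4691


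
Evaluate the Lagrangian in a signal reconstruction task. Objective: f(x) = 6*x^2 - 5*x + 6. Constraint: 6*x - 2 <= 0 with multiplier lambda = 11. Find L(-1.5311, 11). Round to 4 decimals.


Step 1: Evaluate f(x).
f(-1.5311) = 6*(-1.5311)^2 - 5*(-1.5311) + 6 = 27.7211
Step 2: Evaluate g(x).
g(-1.5311) = 6*-1.5311 - 2 = -11.1866
Step 3: Compute Lagrangian.
L = 27.7211 + 11*-11.1866 = -95.3315


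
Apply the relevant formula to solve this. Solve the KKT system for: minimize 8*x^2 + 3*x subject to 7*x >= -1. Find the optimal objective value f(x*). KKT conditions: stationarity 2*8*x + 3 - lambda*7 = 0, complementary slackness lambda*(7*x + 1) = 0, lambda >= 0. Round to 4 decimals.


Step 1: Try lambda = 0 (constraint inactive).
x_unc = -3/(2*8) = -0.1875
Check: 7*-0.1875 = -1.3125 < -1 -- violated!
Step 2: Constraint must be active: 7*x = -1
x* = -1/7 = -0.1429 (rounded; the exact value -1/7 is used below)
lambda = (2*8*(-1/7) + 3)/7 = 0.102
Step 3: Compute optimal value.
f(x*) = 8*(-1/7)^2 + 3*(-1/7) = -0.2653


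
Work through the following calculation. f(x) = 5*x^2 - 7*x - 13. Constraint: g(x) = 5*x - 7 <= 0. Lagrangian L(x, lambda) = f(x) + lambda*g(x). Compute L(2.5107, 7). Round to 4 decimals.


Step 1: Evaluate f(x).
f(2.5107) = 5*2.5107^2 - 7*2.5107 - 13 = 0.9432
Step 2: Evaluate g(x).
g(2.5107) = 5*2.5107 - 7 = 5.5535
Step 3: Compute Lagrangian.
L = 0.9432 + 7*5.5535 = 39.8177


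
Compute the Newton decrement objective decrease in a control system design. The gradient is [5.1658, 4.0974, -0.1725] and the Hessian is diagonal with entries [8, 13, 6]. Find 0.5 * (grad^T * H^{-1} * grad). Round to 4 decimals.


Step 1: H is diagonal, so H^(-1) * g = [0.6457, 0.3152, -0.0288].
Step 2: g^T H^(-1) g = sum_i g_i^2 / H_ii
  = (5.1658)^2/8 + (4.0974)^2/13 + (-0.1725)^2/6
  = 3.3357 + 1.2914 + 0.005 = 4.6321
Step 3: Objective decrease = 0.5 * g^T H^(-1) g = 2.316


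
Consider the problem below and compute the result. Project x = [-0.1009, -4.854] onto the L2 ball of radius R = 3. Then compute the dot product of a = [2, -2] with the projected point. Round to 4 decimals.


Step 1: Compute ||x|| (intermediates to 6 decimals).
||x|| = sqrt((-0.1009)^2 + (-4.854)^2) = 4.855049
Step 2: Project.
Since ||x|| > R, scale = R/||x|| = 3/4.855049 = 0.617913, proj(x) = scale * x
proj(x) = [-0.062347, -2.99935]
Step 3: Dot product.
a^T * proj(x) = 2*(-0.062347) - 2*(-2.99935) = 5.874


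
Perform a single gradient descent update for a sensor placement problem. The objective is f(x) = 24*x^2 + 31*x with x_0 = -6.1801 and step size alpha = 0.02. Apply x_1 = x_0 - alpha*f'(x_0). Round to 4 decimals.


We compute the gradient at x_0 and apply the update.
f'(x) = 48*x + 31
f'(-6.1801) = 48*-6.1801 + 31 = -265.6448
x_1 = -6.1801 - 0.02*-265.6448 = -0.8672


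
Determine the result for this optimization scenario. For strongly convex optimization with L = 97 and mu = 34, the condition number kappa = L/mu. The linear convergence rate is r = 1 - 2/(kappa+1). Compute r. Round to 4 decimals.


Step 1: Compute the condition number.
kappa = L/mu = 97/34 = 2.8529
Step 2: Compute the convergence rate.
r = 1 - 2/(kappa + 1) = 1 - 2*mu/(L + mu) = (L - mu)/(L + mu) = 63/131 = 0.4809


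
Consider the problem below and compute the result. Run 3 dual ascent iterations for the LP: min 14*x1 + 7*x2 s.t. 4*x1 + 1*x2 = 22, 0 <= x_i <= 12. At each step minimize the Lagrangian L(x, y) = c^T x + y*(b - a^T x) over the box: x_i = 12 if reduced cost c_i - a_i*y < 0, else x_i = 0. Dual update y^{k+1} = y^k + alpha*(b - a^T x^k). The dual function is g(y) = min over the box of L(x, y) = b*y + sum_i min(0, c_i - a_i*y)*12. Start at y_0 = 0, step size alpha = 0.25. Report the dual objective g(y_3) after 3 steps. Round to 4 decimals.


Dual ascent for LP: min 14*x1 + 7*x2, 4*x1 + 1*x2 = 22, 0 <= x_i <= 12
Step 1: y^k = 0.0, reduced costs: (14.0, 7.0)
  x^k = (0.0, 0.0), subgradient = b - a^T x = 22.0
  y^{k+1} = 0.0 + 0.25*22.0 = 5.5
Step 2: y^k = 5.5, reduced costs: (-8.0, 1.5)
  x^k = (12.0, 0.0), subgradient = b - a^T x = -26.0
  y^{k+1} = 5.5 + 0.25*-26.0 = -1.0
Step 3: y^k = -1.0, reduced costs: (18.0, 8.0)
  x^k = (0.0, 0.0), subgradient = b - a^T x = 22.0
  y^{k+1} = -1.0 + 0.25*22.0 = 4.5
Dual objective at y_3 = 4.5: reduced costs (-4.0, 2.5), box minimizer x = (12.0, 0.0)
g(y_3) = b*y + (c1 - a1*y)*x1 + (c2 - a2*y)*x2 = 22*4.5 + (-4.0)*12.0 + 2.5*0.0 = 99.0 - 48.0 + 0.0 = 51.0


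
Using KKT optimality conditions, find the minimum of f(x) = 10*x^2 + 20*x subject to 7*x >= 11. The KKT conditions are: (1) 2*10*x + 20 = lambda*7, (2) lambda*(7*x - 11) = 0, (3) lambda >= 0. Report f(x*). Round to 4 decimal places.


Step 1: Try lambda = 0 (constraint inactive).
x_unc = -20/(2*10) = -1.0
Check: 7*-1.0 = -7.0 < 11 -- violated!
Step 2: Constraint must be active: 7*x = 11
x* = 11/7 = 1.5714 (rounded; the exact value 11/7 is used below)
lambda = (2*10*(11/7) + 20)/7 = 7.3469
Step 3: Compute optimal value.
f(x*) = 10*(11/7)^2 + 20*(11/7) = 56.1224


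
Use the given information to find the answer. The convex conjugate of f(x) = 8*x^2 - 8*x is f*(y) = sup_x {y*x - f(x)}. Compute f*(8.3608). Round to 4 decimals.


f*(y) = sup_x {y*x - a*x^2 - b*x} = sup_x {(y-b)*x - a*x^2}
FOC: (y - b) - 2a*x = 0 => x* = (y - b)/(2a)
x* = (8.3608 + 8)/(2*8) = 1.0226
f*(8.3608) = (y-b)^2/(4a) = (8.3608 + 8)^2/(4*8)
= 267.6758/32 = 8.3649


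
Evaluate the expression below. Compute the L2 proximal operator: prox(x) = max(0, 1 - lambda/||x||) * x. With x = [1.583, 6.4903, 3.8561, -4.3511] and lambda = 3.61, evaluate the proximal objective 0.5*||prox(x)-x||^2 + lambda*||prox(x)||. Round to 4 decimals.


Step 1: Compute ||x||.
||x|| = 8.8562
Step 2: Compute scaling factor.
scale = max(0, 1 - 3.61/8.8562) = 0.5924
Step 3: prox(x) = [0.9377, 3.8447, 2.2843, -2.5775]
||prox(x)|| = 5.2462
Step 4: Proximal objective.
0.5*||prox-x||^2 = 6.5161
lambda*||prox|| = 18.9388
Total = 25.4547


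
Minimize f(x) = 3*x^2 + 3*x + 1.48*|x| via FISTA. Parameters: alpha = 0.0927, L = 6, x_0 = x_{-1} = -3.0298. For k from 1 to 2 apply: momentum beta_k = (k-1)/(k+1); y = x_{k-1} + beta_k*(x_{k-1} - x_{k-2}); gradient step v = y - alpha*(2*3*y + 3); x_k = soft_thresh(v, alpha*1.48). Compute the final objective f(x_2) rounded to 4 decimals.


FISTA on f(x) = 3*x^2 + 3*x + 1.48*|x|
L = 6, alpha = 0.0927
Iteration 1: beta = 0.0, y = -3.0298 + 0.0*(-3.0298 + 3.0298) = -3.0298
  grad(y) = -15.1788, v = y - alpha*grad = -1.6227
  prox(v) = soft_thresh(-1.6227, 0.1372) = -1.4855
Iteration 2: beta = 0.3333, y = -1.4855 + 0.3333*(-1.4855 + 3.0298) = -0.9708
  grad(y) = -2.8246, v = y - alpha*grad = -0.7089
  prox(v) = soft_thresh(-0.7089, 0.1372) = -0.5717
f(x_2) = 3*(-0.5717)^2 + 3*(-0.5717) + 1.48*|-0.5717| = 0.1116


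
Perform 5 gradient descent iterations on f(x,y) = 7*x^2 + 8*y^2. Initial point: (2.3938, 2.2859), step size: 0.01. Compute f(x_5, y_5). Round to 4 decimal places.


Gradient descent on f(x,y) = 7*x^2 + 8*y^2.
Starting point: (2.3938, 2.2859), alpha = 0.01
Step 1: grad_x = 2*7*2.3938 = 33.5132, grad_y = 2*8*2.2859 = 36.5744
  x_1 = 2.3938 - 0.01*33.5132 = 2.0587
  y_1 = 2.2859 - 0.01*36.5744 = 1.9202
Step 2: grad_x = 2*7*2.0587 = 28.8214, grad_y = 2*8*1.9202 = 30.7225
  x_2 = 2.0587 - 0.01*28.8214 = 1.7705
  y_2 = 1.9202 - 0.01*30.7225 = 1.6129
Step 3: grad_x = 2*7*1.7705 = 24.7864, grad_y = 2*8*1.6129 = 25.8069
  x_3 = 1.7705 - 0.01*24.7864 = 1.5226
  y_3 = 1.6129 - 0.01*25.8069 = 1.3549
Step 4: grad_x = 2*7*1.5226 = 21.3163, grad_y = 2*8*1.3549 = 21.6778
  x_4 = 1.5226 - 0.01*21.3163 = 1.3094
  y_4 = 1.3549 - 0.01*21.6778 = 1.1381
Step 5: grad_x = 2*7*1.3094 = 18.332, grad_y = 2*8*1.1381 = 18.2093
  x_5 = 1.3094 - 0.01*18.332 = 1.1261
  y_5 = 1.1381 - 0.01*18.2093 = 0.956
f(1.1261, 0.956) = 7*1.1261^2 + 8*0.956^2 = 16.1882


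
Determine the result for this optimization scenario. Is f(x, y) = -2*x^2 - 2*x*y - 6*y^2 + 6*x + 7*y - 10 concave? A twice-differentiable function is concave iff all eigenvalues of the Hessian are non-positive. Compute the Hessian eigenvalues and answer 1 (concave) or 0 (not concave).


The Hessian of f(x,y) = -2*x^2 - 2*x*y - 6*y^2 + 6*x + 7*y - 10 is:
H = [[-4, -2], [-2, -12]]
Trace = -4 - 12 = -16
Determinant = -4*-12 - (-2)^2 = 44
Discriminant = (-16)^2 - 4*44 = 80.0
Eigenvalues: lambda_1 = -12.4721, lambda_2 = -3.5279
The function is concave.

1


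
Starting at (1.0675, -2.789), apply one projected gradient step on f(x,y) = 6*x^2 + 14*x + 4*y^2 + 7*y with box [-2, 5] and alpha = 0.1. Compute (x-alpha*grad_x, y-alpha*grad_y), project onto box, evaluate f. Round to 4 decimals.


Step 1: Compute gradient at (1.0675, -2.789).
grad_x = 2*6*1.0675 + 14 = 26.81
grad_y = 2*4*-2.789 + 7 = -15.312
Step 2: Gradient step.
x_raw = 1.0675 - 0.1*26.81 = -1.6135
y_raw = -2.789 - 0.1*-15.312 = -1.2578
Step 3: Project onto [-2, 5].
x_proj = clip(-1.6135) = -1.6135
y_proj = clip(-1.2578) = -1.2578
Step 4: Evaluate f.
f(-1.6135, -1.2578) = -9.4451


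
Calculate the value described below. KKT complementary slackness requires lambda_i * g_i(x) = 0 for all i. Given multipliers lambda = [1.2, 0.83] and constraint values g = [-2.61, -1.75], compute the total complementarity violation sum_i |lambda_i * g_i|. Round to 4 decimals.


KKT complementary slackness check:
lambda_1 * g_1 = 1.2 * -2.61 = -3.132
lambda_2 * g_2 = 0.83 * -1.75 = -1.4525
Total violation = 3.132 + 1.4525 = 4.5845


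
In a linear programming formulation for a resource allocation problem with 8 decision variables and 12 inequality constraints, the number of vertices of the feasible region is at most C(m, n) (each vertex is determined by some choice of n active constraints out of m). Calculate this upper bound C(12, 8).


Each vertex corresponds to some choice of n active constraints out of m, so the number of vertices is at most C(m, n) = m! / (n!(m-n)!).
m = 12, n = 8
Numerator: 12 * 11 * 10 * 9 * 8 * 7 * 6 * 5
Denominator: 8! = 40320
C(12, 8) = 495


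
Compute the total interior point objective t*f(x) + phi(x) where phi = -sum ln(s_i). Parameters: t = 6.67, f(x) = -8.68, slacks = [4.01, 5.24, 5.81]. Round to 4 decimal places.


Step 1: Compute log-barrier.
ln values: [1.3888, 1.6563, 1.7596]
phi = -(1.3888 + 1.6563 + 1.7596) = -4.8047
Step 2: Compute augmented objective.
t*f(x) = 6.67*-8.68 = -57.8956
Total = -57.8956 - 4.8047 = -62.7003


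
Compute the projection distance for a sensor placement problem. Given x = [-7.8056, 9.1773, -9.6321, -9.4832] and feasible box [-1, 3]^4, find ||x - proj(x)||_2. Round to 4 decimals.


Project each component onto [-1, 3].
clip(-7.8056) = -1.0, clip(9.1773) = 3.0, clip(-9.6321) = -1.0, clip(-9.4832) = -1.0
Projection = [-1.0, 3.0, -1.0, -1.0]
Squared diffs: [46.3162, 38.159, 74.5132, 71.9647]
Distance = sqrt(230.9531) = 15.1971


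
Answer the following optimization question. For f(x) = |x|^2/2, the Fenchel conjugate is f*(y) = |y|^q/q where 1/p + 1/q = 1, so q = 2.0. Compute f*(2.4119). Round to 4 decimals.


The conjugate exponent q satisfies 1/p + 1/q = 1.
p = 2, so q = 2/(2 - 1) = 2.0
|y|^q = 2.4119^2.0 = 5.8173
f*(2.4119) = 5.8173 / 2.0 = 2.9086


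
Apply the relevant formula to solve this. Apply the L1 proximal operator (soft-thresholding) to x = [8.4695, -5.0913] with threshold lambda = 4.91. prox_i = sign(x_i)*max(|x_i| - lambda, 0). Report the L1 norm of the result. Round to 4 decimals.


Soft-thresholding with lambda = 4.91:
prox(8.4695) = sign(8.4695)*max(|8.4695| - 4.91, 0) = 3.5595
prox(-5.0913) = sign(-5.0913)*max(|-5.0913| - 4.91, 0) = -0.1813
prox(x) = [3.5595, -0.1813]
||prox(x)||_1 = 3.5595 + 0.1813 = 3.7408


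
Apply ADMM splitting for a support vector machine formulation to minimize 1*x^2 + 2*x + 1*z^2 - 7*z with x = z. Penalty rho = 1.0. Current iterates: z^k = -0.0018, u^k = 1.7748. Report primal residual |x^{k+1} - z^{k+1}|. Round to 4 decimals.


ADMM iteration with rho = 1.0, z^k = -0.0018, u^k = 1.7748
Step 1: x-update.
Minimize 1*x^2 + 2*x + (1.0/2)*(x + 0.0018 + 1.7748)^2
FOC: (2*1 + 1.0)*x = -2 + 1.0*(-0.0018 - 1.7748)
x^{k+1} = -1.2589
Step 2: z-update.
Minimize 1*z^2 - 7*z + (1.0/2)*(-1.2589 - z + 1.7748)^2
FOC: (2*1 + 1.0)*z = 7 + 1.0*(-1.2589 + 1.7748)
z^{k+1} = 2.5053
Step 3: u-update.
u^{k+1} = 1.7748 - 1.2589 - 2.5053 = -1.9894
Step 4: Primal residual = |-1.2589 - 2.5053| = 3.7642


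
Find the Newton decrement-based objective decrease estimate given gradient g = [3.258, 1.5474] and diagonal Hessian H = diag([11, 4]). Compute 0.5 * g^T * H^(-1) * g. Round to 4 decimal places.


Step 1: H is diagonal, so H^(-1) * g = [0.2962, 0.3869].
Step 2: g^T H^(-1) g = sum_i g_i^2 / H_ii
  = (3.258)^2/11 + (1.5474)^2/4
  = 0.965 + 0.5986 = 1.5636
Step 3: Objective decrease = 0.5 * g^T H^(-1) g = 0.7818


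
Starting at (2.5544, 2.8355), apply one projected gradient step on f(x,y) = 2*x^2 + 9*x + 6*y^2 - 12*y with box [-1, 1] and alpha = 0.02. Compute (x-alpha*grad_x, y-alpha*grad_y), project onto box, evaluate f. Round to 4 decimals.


Step 1: Compute gradient at (2.5544, 2.8355).
grad_x = 2*2*2.5544 + 9 = 19.2176
grad_y = 2*6*2.8355 - 12 = 22.026
Step 2: Gradient step.
x_raw = 2.5544 - 0.02*19.2176 = 2.17
y_raw = 2.8355 - 0.02*22.026 = 2.395
Step 3: Project onto [-1, 1].
x_proj = clip(2.17) = 1.0
y_proj = clip(2.395) = 1.0
Step 4: Evaluate f.
f(1.0, 1.0) = 5.0


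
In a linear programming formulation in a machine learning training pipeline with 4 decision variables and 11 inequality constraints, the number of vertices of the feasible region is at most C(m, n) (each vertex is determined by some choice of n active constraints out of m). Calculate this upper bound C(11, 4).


Each vertex corresponds to some choice of n active constraints out of m, so the number of vertices is at most C(m, n) = m! / (n!(m-n)!).
m = 11, n = 4
Numerator: 11 * 10 * 9 * 8
Denominator: 4! = 24
C(11, 4) = 330


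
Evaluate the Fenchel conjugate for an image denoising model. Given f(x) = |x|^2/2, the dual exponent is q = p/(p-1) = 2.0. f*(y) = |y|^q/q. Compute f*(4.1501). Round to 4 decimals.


The conjugate exponent q satisfies 1/p + 1/q = 1.
p = 2, so q = 2/(2 - 1) = 2.0
|y|^q = 4.1501^2.0 = 17.2233
f*(4.1501) = 17.2233 / 2.0 = 8.6117


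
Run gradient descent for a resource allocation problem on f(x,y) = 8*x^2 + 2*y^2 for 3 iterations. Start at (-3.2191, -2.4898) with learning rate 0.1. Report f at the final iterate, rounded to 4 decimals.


Gradient descent on f(x,y) = 8*x^2 + 2*y^2.
Starting point: (-3.2191, -2.4898), alpha = 0.1
Step 1: grad_x = 2*8*-3.2191 = -51.5056, grad_y = 2*2*-2.4898 = -9.9592
  x_1 = -3.2191 - 0.1*-51.5056 = 1.9315
  y_1 = -2.4898 - 0.1*-9.9592 = -1.4939
Step 2: grad_x = 2*8*1.9315 = 30.9034, grad_y = 2*2*-1.4939 = -5.9755
  x_2 = 1.9315 - 0.1*30.9034 = -1.1589
  y_2 = -1.4939 - 0.1*-5.9755 = -0.8963
Step 3: grad_x = 2*8*-1.1589 = -18.542, grad_y = 2*2*-0.8963 = -3.5853
  x_3 = -1.1589 - 0.1*-18.542 = 0.6953
  y_3 = -0.8963 - 0.1*-3.5853 = -0.5378
f(0.6953, -0.5378) = 8*0.6953^2 + 2*(-0.5378)^2 = 4.4463


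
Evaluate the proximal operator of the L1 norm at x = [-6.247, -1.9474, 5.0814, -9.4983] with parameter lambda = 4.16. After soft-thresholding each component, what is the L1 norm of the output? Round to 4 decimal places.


Soft-thresholding with lambda = 4.16:
prox(-6.247) = sign(-6.247)*max(|-6.247| - 4.16, 0) = -2.087
prox(-1.9474) = sign(-1.9474)*max(|-1.9474| - 4.16, 0) = 0.0
prox(5.0814) = sign(5.0814)*max(|5.0814| - 4.16, 0) = 0.9214
prox(-9.4983) = sign(-9.4983)*max(|-9.4983| - 4.16, 0) = -5.3383
prox(x) = [-2.087, 0.0, 0.9214, -5.3383]
||prox(x)||_1 = 2.087 + 0.0 + 0.9214 + 5.3383 = 8.3467


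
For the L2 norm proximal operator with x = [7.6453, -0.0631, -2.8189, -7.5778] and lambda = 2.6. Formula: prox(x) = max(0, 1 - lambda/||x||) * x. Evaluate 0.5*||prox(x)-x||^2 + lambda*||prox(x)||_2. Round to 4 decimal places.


Step 1: Compute ||x||.
||x|| = 11.1276
Step 2: Compute scaling factor.
scale = max(0, 1 - 2.6/11.1276) = 0.7663
Step 3: prox(x) = [5.859, -0.0484, -2.1603, -5.8072]
||prox(x)|| = 8.5276
Step 4: Proximal objective.
0.5*||prox-x||^2 = 3.38
lambda*||prox|| = 22.1718
Total = 25.5518


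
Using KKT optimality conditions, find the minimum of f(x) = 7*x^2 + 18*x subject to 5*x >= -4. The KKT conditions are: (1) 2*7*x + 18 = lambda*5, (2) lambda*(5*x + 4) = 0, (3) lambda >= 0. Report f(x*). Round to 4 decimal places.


Step 1: Try lambda = 0 (constraint inactive).
x_unc = -18/(2*7) = -1.2857
Check: 5*-1.2857 = -6.4285 < -4 -- violated!
Step 2: Constraint must be active: 5*x = -4
x* = -4/5 = -0.8
lambda = (2*7*(-0.8) + 18)/5 = 1.36
Step 3: Compute optimal value.
f(x*) = 7*(-0.8)^2 + 18*(-0.8) = -9.92


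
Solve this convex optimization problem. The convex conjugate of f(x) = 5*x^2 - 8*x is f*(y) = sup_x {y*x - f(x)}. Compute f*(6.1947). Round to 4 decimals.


f*(y) = sup_x {y*x - a*x^2 - b*x} = sup_x {(y-b)*x - a*x^2}
FOC: (y - b) - 2a*x = 0 => x* = (y - b)/(2a)
x* = (6.1947 + 8)/(2*5) = 1.4195
f*(6.1947) = (y-b)^2/(4a) = (6.1947 + 8)^2/(4*5)
= 201.4895/20 = 10.0745


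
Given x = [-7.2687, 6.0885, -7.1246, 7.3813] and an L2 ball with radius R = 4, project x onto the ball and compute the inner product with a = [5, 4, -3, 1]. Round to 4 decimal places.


Step 1: Compute ||x|| (intermediates to 6 decimals).
||x|| = sqrt((-7.2687)^2 + 6.0885^2 + (-7.1246)^2 + 7.3813^2) = 13.969515
Step 2: Project.
Since ||x|| > R, scale = R/||x|| = 4/13.969515 = 0.286338, proj(x) = scale * x
proj(x) = [-2.081305, 1.743369, -2.040044, 2.113547]
Step 3: Dot product.
a^T * proj(x) = 5*(-2.081305) + 4*1.743369 - 3*(-2.040044) + 1*2.113547 = 4.8006


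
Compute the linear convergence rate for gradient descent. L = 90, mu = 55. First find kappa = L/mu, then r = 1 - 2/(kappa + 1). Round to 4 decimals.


Step 1: Compute the condition number.
kappa = L/mu = 90/55 = 1.6364
Step 2: Compute the convergence rate.
r = 1 - 2/(kappa + 1) = 1 - 2*mu/(L + mu) = (L - mu)/(L + mu) = 35/145 = 0.2414


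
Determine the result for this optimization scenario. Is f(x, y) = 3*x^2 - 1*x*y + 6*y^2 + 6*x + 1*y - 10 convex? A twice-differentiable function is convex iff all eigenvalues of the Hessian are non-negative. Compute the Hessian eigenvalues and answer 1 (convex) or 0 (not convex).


The Hessian of f(x,y) = 3*x^2 - 1*x*y + 6*y^2 + 6*x + 1*y - 10 is:
H = [[6, -1], [-1, 12]]
Trace = 6 + 12 = 18
Determinant = 6*12 - (-1)^2 = 71
Discriminant = (18)^2 - 4*71 = 40.0
Eigenvalues: lambda_1 = 5.8377, lambda_2 = 12.1623
The function is convex.

1


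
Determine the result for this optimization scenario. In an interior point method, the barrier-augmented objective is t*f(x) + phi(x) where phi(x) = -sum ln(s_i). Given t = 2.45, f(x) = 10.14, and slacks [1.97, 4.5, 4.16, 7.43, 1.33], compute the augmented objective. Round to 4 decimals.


Step 1: Compute log-barrier.
ln values: [0.678, 1.5041, 1.4255, 2.0055, 0.2852]
phi = -(0.678 + 1.5041 + 1.4255 + 2.0055 + 0.2852) = -5.8983
Step 2: Compute augmented objective.
t*f(x) = 2.45*10.14 = 24.843
Total = 24.843 - 5.8983 = 18.9447


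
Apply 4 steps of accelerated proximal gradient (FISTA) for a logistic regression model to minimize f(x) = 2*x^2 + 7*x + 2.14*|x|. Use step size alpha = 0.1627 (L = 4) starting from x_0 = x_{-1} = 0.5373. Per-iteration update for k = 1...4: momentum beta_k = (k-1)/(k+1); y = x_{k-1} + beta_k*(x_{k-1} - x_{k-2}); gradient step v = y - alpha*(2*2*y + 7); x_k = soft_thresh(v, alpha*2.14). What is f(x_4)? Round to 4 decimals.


FISTA on f(x) = 2*x^2 + 7*x + 2.14*|x|
L = 4, alpha = 0.1627
Iteration 1: beta = 0.0, y = 0.5373 + 0.0*(0.5373 - 0.5373) = 0.5373
  grad(y) = 9.1492, v = y - alpha*grad = -0.9513
  prox(v) = soft_thresh(-0.9513, 0.3482) = -0.6031
Iteration 2: beta = 0.3333, y = -0.6031 + 0.3333*(-0.6031 - 0.5373) = -0.9832
  grad(y) = 3.0671, v = y - alpha*grad = -1.4822
  prox(v) = soft_thresh(-1.4822, 0.3482) = -1.1341
Iteration 3: beta = 0.5, y = -1.1341 + 0.5*(-1.1341 + 0.6031) = -1.3995
  grad(y) = 1.4018, v = y - alpha*grad = -1.6276
  prox(v) = soft_thresh(-1.6276, 0.3482) = -1.2794
Iteration 4: beta = 0.6, y = -1.2794 + 0.6*(-1.2794 + 1.1341) = -1.3667
  grad(y) = 1.5333, v = y - alpha*grad = -1.6161
  prox(v) = soft_thresh(-1.6161, 0.3482) = -1.268
f(x_4) = 2*(-1.268)^2 + 7*(-1.268) + 2.14*|-1.268| = -2.9468


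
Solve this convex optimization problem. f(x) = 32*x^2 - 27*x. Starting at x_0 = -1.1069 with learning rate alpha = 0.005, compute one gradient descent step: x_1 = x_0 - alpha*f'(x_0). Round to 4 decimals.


We compute the gradient at x_0 and apply the update.
f'(x) = 64*x - 27
f'(-1.1069) = 64*-1.1069 - 27 = -97.8416
x_1 = -1.1069 - 0.005*-97.8416 = -0.6177


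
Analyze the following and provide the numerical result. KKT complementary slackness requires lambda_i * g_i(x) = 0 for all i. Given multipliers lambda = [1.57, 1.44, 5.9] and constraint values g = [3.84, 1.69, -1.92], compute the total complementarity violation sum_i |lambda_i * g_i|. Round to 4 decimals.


KKT complementary slackness check:
lambda_1 * g_1 = 1.57 * 3.84 = 6.0288
lambda_2 * g_2 = 1.44 * 1.69 = 2.4336
lambda_3 * g_3 = 5.9 * -1.92 = -11.328
Total violation = 6.0288 + 2.4336 + 11.328 = 19.7904


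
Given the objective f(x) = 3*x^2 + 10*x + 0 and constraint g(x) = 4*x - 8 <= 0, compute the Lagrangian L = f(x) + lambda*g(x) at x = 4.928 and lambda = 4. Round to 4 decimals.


Step 1: Evaluate f(x).
f(4.928) = 3*4.928^2 + 10*4.928 + 0 = 122.1356
Step 2: Evaluate g(x).
g(4.928) = 4*4.928 - 8 = 11.712
Step 3: Compute Lagrangian.
L = 122.1356 + 4*11.712 = 168.9836


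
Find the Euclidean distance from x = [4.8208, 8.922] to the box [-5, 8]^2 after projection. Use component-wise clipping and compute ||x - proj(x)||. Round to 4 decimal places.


Project each component onto [-5, 8].
clip(4.8208) = 4.8208, clip(8.922) = 8.0
Projection = [4.8208, 8.0]
Squared diffs: [0.0, 0.8501]
Distance = sqrt(0.8501) = 0.922


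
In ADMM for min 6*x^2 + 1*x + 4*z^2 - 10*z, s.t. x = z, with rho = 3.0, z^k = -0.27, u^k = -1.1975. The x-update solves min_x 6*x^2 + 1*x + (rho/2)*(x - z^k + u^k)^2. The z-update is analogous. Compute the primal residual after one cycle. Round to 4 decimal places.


ADMM iteration with rho = 3.0, z^k = -0.27, u^k = -1.1975
Step 1: x-update.
Minimize 6*x^2 + 1*x + (3.0/2)*(x + 0.27 - 1.1975)^2
FOC: (2*6 + 3.0)*x = -1 + 3.0*(-0.27 + 1.1975)
x^{k+1} = 0.1188
Step 2: z-update.
Minimize 4*z^2 - 10*z + (3.0/2)*(0.1188 - z - 1.1975)^2
FOC: (2*4 + 3.0)*z = 10 + 3.0*(0.1188 - 1.1975)
z^{k+1} = 0.6149
Step 3: u-update.
u^{k+1} = -1.1975 + 0.1188 - 0.6149 = -1.6936
Step 4: Primal residual = |0.1188 - 0.6149| = 0.4961


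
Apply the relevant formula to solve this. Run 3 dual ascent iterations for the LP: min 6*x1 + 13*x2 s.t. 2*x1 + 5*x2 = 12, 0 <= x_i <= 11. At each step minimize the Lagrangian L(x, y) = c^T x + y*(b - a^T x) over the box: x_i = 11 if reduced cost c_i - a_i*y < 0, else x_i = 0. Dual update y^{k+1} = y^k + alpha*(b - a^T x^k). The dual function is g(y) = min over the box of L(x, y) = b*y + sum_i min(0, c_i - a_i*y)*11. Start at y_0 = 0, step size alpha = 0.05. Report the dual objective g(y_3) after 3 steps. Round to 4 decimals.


Dual ascent for LP: min 6*x1 + 13*x2, 2*x1 + 5*x2 = 12, 0 <= x_i <= 11
Step 1: y^k = 0.0, reduced costs: (6.0, 13.0)
  x^k = (0.0, 0.0), subgradient = b - a^T x = 12.0
  y^{k+1} = 0.0 + 0.05*12.0 = 0.6
Step 2: y^k = 0.6, reduced costs: (4.8, 10.0)
  x^k = (0.0, 0.0), subgradient = b - a^T x = 12.0
  y^{k+1} = 0.6 + 0.05*12.0 = 1.2
Step 3: y^k = 1.2, reduced costs: (3.6, 7.0)
  x^k = (0.0, 0.0), subgradient = b - a^T x = 12.0
  y^{k+1} = 1.2 + 0.05*12.0 = 1.8
Dual objective at y_3 = 1.8: reduced costs (2.4, 4.0), box minimizer x = (0.0, 0.0)
g(y_3) = b*y + (c1 - a1*y)*x1 + (c2 - a2*y)*x2 = 12*1.8 + 2.4*0.0 + 4.0*0.0 = 21.6 + 0.0 + 0.0 = 21.6


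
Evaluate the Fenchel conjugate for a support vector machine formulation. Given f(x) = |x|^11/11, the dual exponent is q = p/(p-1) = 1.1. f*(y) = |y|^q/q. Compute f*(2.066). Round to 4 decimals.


The conjugate exponent q satisfies 1/p + 1/q = 1.
p = 11, so q = 11/(11 - 1) = 1.1
|y|^q = 2.066^1.1 = 2.2215
f*(2.066) = 2.2215 / 1.1 = 2.0195


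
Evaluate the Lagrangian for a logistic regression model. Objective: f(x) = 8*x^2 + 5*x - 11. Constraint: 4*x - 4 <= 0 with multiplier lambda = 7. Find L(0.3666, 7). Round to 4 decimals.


Step 1: Evaluate f(x).
f(0.3666) = 8*0.3666^2 + 5*0.3666 - 11 = -8.0918
Step 2: Evaluate g(x).
g(0.3666) = 4*0.3666 - 4 = -2.5336
Step 3: Compute Lagrangian.
L = -8.0918 + 7*-2.5336 = -25.827


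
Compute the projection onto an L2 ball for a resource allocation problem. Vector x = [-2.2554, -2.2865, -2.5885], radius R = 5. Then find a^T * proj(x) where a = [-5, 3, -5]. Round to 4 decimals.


Step 1: Compute ||x|| (intermediates to 6 decimals).
||x|| = sqrt((-2.2554)^2 + (-2.2865)^2 + (-2.5885)^2) = 4.124954
Step 2: Project.
Since ||x|| <= R, proj = x (no scaling needed).
proj(x) = [-2.2554, -2.2865, -2.5885]
Step 3: Dot product.
a^T * proj(x) = -5*(-2.2554) + 3*(-2.2865) - 5*(-2.5885) = 17.36


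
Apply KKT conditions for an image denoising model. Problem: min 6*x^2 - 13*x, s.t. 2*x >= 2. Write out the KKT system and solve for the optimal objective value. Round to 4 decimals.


Step 1: Try lambda = 0 (constraint inactive).
Stationarity: 2*6*x - 13 = 0
x* = 13/(2*6) = 13/12 = 1.0833 (rounded; the exact value 13/12 is used below)
Check constraint: 2*1.0833 = 2.1666 >= 2 -- satisfied.
Step 2: Compute optimal value.
f(x*) = 6*(13/12)^2 - 13*(13/12) = -7.0417


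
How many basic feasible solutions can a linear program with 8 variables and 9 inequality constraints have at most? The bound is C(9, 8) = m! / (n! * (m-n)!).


Each vertex corresponds to some choice of n active constraints out of m, so the number of vertices is at most C(m, n) = m! / (n!(m-n)!).
m = 9, n = 8
Numerator: 9 * 8 * 7 * 6 * 5 * 4 * 3 * 2
Denominator: 8! = 40320
C(9, 8) = 9


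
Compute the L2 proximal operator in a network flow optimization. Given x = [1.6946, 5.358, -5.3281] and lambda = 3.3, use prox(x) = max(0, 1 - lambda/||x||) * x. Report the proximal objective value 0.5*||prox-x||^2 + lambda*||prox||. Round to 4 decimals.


Step 1: Compute ||x||.
||x|| = 7.7439
Step 2: Compute scaling factor.
scale = max(0, 1 - 3.3/7.7439) = 0.5739
Step 3: prox(x) = [0.9725, 3.0747, -3.0576]
||prox(x)|| = 4.4439
Step 4: Proximal objective.
0.5*||prox-x||^2 = 5.445
lambda*||prox|| = 14.6649
Total = 20.11
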